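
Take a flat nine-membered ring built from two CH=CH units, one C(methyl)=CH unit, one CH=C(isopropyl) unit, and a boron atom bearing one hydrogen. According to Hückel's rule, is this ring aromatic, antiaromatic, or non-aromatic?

Antiaromatic

Check conjugation: the double-bond atoms are sp², each contributing one p electron; the boron has an empty p orbital — every position has a p orbital, so the cyclic π system is continuous.
π-electron count: 4 × 2 = 8 from the double-bond units + 0 from the BH atom = 8.
With 8 = 4·2 π electrons, Hückel's rule classifies the planar ring as antiaromatic.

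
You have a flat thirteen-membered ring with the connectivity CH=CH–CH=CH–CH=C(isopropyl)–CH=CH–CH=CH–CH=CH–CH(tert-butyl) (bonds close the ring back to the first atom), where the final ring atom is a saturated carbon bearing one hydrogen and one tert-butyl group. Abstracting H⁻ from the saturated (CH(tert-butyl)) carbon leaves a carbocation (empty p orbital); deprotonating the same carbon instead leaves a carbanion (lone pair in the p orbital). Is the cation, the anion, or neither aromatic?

Both ions have a continuous loop of p orbitals — each ring atom is sp².
Cation: 6 × 2 + 0 = 12 π electrons → 4(3), antiaromatic.
Anion: 6 × 2 + 2 = 14 π electrons → 4(3)+2, aromatic.

The anion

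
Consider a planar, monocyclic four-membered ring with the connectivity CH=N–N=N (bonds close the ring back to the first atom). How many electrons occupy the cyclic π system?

4

Check conjugation: the double-bond atoms are sp², each contributing one p electron; each sp² =N– keeps its lone pair in-plane and puts one electron into the π system — every position has a p orbital, so the cyclic π system is continuous.
Tallying contributions gives 2 × 2 = 4 from the 2 double-bond units.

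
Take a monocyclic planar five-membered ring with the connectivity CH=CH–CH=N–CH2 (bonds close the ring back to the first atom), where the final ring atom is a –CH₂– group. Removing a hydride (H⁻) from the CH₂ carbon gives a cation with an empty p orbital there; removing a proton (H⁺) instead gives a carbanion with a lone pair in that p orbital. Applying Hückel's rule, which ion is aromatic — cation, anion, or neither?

The anion

In both ions every ring atom is sp² and contributes a p orbital, so both rings are fully conjugated.
Cation: 2 × 2 + 0 = 4 π electrons → 4(1), antiaromatic.
Anion: 2 × 2 + 2 = 6 π electrons → 4(1)+2, aromatic.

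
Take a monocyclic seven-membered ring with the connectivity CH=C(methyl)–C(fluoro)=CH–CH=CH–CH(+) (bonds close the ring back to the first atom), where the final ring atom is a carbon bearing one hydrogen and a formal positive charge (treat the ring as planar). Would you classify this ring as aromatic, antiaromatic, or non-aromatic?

All ring atoms are sp² and supply a p orbital to the ring (the double-bond atoms are sp², each contributing one p electron; the carbocation has an empty p orbital); the conjugation is uninterrupted.
Tallying contributions gives 3 × 2 = 6 from the double-bond units + 0 from the CH(+) atom = 6.
That gives a 4n+2 count (6, n = 1).

Aromatic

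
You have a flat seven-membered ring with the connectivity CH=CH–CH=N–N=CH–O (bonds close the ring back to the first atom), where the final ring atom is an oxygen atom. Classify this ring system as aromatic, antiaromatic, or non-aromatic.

All ring atoms are sp² and supply a p orbital to the ring (every atom in a ring double bond is sp² and brings one electron to the p orbital; each sp² =N– keeps its lone pair in-plane and puts one electron into the π system; the oxygen donates one lone pair from its p orbital); the conjugation is uninterrupted.
Counting π electrons: 3 × 2 = 6 from the double-bond units + 2 from the O atom = 8.
8 = 4(2); a planar, fully conjugated 4n system is antiaromatic.

Antiaromatic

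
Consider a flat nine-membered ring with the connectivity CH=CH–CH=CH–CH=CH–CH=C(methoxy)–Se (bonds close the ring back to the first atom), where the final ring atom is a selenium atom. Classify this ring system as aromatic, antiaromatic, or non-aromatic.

Aromatic

All ring atoms are sp² and supply a p orbital to the ring (the double-bond atoms are sp², each contributing one p electron; the selenium donates one lone pair from its p orbital); the conjugation is uninterrupted.
Adding the contributions, 4 × 2 = 8 from the double-bond units + 2 from the Se atom = 10.
Since 10 = 4·2 + 2, the ring meets the 4n+2 criterion.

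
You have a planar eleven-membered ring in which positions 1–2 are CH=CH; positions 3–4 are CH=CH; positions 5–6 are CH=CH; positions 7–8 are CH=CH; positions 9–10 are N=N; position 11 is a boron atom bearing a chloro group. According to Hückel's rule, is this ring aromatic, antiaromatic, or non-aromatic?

Aromatic

All ring atoms are sp² and supply a p orbital to the ring (every atom in a ring double bond is sp² and brings one electron to the p orbital; each =N– nitrogen is pyridine-type (lone pair in the sp² plane, one electron in the p orbital); the boron has an empty p orbital); the conjugation is uninterrupted.
Adding the contributions, 5 × 2 = 10 from the double-bond units + 0 from the B(chloro) atom = 10.
With 10 π electrons (n = 2), the Hückel 4n+2 condition holds.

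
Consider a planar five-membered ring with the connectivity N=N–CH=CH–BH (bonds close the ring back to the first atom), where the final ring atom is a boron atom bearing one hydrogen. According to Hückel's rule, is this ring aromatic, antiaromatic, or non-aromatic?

Antiaromatic

All ring atoms are sp² and supply a p orbital to the ring (every atom in a ring double bond is sp² and brings one electron to the p orbital; the doubly-bonded nitrogens are pyridine-type — their lone pairs lie in the ring plane, leaving one electron in the p orbital; the boron has an empty p orbital); the conjugation is uninterrupted.
Adding the contributions, 2 × 2 = 4 from the double-bond units + 0 from the BH atom = 4.
With 4 = 4·1 π electrons, Hückel's rule classifies the planar ring as antiaromatic.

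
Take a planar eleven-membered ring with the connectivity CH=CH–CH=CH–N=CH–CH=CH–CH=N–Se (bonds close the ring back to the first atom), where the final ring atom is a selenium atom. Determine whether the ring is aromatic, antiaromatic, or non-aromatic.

The p orbitals form a continuous loop: each doubly-bonded ring atom is sp² with one p-orbital electron; each =N– nitrogen is pyridine-type (lone pair in the sp² plane, one electron in the p orbital); the selenium donates one lone pair from its p orbital. The ring is fully conjugated.
Counting π electrons: 5 × 2 = 10 from the double-bond units + 2 from the Se atom = 12.
With 12 = 4·3 π electrons, Hückel's rule classifies the planar ring as antiaromatic.

Antiaromatic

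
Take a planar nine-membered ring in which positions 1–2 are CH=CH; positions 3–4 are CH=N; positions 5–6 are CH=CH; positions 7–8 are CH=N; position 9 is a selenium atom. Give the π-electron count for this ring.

The p orbitals form a continuous loop: each doubly-bonded ring atom is sp² with one p-orbital electron; the doubly-bonded nitrogens are pyridine-type — their lone pairs lie in the ring plane, leaving one electron in the p orbital; the selenium donates one lone pair from its p orbital. The ring is fully conjugated.
Adding the contributions, 4 × 2 = 8 from the double-bond units + 2 from the Se atom = 10.

10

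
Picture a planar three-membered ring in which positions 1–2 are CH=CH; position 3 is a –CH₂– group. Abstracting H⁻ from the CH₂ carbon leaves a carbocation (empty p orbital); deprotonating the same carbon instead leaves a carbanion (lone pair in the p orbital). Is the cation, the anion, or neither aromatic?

Both ions have a continuous loop of p orbitals — each ring atom is sp².
Cation: 1 × 2 + 0 = 2 π electrons → 4(0)+2, aromatic.
Anion: 1 × 2 + 2 = 4 π electrons → 4(1), antiaromatic.

The cation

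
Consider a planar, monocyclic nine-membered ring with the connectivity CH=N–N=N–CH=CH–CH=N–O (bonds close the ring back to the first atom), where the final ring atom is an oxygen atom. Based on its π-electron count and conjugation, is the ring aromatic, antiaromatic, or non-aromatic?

Aromatic

Check conjugation: the double-bond atoms are sp², each contributing one p electron; each =N– nitrogen is pyridine-type (lone pair in the sp² plane, one electron in the p orbital); the oxygen donates one lone pair from its p orbital — every position has a p orbital, so the cyclic π system is continuous.
π-electron count: 4 × 2 = 8 from the double-bond units + 2 from the O atom = 10.
10 = 4(2) + 2, which satisfies Hückel's 4n+2 rule.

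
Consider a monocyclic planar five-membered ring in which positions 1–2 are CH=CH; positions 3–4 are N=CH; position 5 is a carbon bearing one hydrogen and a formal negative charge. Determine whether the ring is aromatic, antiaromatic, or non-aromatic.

The p orbitals form a continuous loop: the double-bond atoms are sp², each contributing one p electron; the doubly-bonded nitrogens are pyridine-type — their lone pairs lie in the ring plane, leaving one electron in the p orbital; the carbanion's lone pair occupies the p orbital. The ring is fully conjugated.
π-electron count: 2 × 2 = 4 from the double-bond units + 2 from the CH(-) atom = 6.
Since 6 = 4·1 + 2, the ring meets the 4n+2 criterion.

Aromatic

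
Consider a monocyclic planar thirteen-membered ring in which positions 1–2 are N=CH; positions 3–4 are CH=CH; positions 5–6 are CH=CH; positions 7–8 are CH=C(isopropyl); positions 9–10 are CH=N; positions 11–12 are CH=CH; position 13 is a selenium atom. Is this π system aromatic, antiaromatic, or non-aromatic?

The p orbitals form a continuous loop: the double-bond atoms are sp², each contributing one p electron; each sp² =N– keeps its lone pair in-plane and puts one electron into the π system; the selenium donates one lone pair from its p orbital. The ring is fully conjugated.
Tallying contributions gives 6 × 2 = 12 from the double-bond units + 2 from the Se atom = 14.
With 14 π electrons (n = 3), the Hückel 4n+2 condition holds.

Aromatic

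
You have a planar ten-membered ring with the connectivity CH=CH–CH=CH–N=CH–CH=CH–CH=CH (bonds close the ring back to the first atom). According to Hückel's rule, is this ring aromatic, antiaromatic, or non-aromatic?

The p orbitals form a continuous loop: every atom in a ring double bond is sp² and brings one electron to the p orbital; each =N– nitrogen is pyridine-type (lone pair in the sp² plane, one electron in the p orbital). The ring is fully conjugated.
π-electron count: 5 × 2 = 10 from the 5 double-bond units.
10 = 4(2) + 2, which satisfies Hückel's 4n+2 rule.

Aromatic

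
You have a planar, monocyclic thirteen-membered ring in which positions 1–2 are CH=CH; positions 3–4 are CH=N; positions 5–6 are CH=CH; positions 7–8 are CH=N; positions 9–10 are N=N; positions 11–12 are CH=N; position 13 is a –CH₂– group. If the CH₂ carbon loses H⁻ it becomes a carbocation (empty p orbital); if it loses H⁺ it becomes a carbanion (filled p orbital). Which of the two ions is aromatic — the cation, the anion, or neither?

Once that carbon is sp², every ring atom has a p orbital and both ions are fully conjugated.
Cation: 6 × 2 + 0 = 12 π electrons → 4(3), antiaromatic.
Anion: 6 × 2 + 2 = 14 π electrons → 4(3)+2, aromatic.

The anion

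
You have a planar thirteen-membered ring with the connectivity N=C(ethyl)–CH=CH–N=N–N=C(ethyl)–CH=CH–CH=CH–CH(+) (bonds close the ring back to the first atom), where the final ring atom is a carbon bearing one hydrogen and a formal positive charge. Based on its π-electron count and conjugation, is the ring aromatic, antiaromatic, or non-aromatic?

All ring atoms are sp² and supply a p orbital to the ring (every atom in a ring double bond is sp² and brings one electron to the p orbital; the doubly-bonded nitrogens are pyridine-type — their lone pairs lie in the ring plane, leaving one electron in the p orbital; the carbocation has an empty p orbital); the conjugation is uninterrupted.
Tallying contributions gives 6 × 2 = 12 from the double-bond units + 0 from the CH(+) atom = 12.
12 = 4(3); a planar, fully conjugated 4n system is antiaromatic.

Antiaromatic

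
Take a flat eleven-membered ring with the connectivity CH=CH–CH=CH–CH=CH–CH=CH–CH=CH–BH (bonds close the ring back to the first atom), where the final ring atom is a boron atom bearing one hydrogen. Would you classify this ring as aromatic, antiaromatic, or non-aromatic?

Check conjugation: the double-bond atoms are sp², each contributing one p electron; the boron has an empty p orbital — every position has a p orbital, so the cyclic π system is continuous.
Tallying contributions gives 5 × 2 = 10 from the double-bond units + 0 from the BH atom = 10.
That gives a 4n+2 count (10, n = 2).

Aromatic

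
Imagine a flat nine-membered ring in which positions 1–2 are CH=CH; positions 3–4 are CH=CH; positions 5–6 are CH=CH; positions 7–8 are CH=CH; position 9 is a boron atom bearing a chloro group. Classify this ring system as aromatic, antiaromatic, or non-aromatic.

Antiaromatic

Every ring atom contributes a p orbital perpendicular to the ring (every atom in a ring double bond is sp² and brings one electron to the p orbital; the boron has an empty p orbital), so the π system is cyclic and fully conjugated.
Tallying contributions gives 4 × 2 = 8 from the double-bond units + 0 from the B(chloro) atom = 8.
A 4n π count (8, n = 2) in a planar conjugated ring means antiaromatic.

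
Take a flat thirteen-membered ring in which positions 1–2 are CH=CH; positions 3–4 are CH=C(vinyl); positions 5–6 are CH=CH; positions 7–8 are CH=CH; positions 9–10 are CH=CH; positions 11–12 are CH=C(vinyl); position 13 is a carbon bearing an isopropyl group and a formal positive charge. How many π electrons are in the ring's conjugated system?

12

Check conjugation: each doubly-bonded ring atom is sp² with one p-orbital electron; the carbocation has an empty p orbital — every position has a p orbital, so the cyclic π system is continuous.
π-electron count: 6 × 2 = 12 from the double-bond units + 0 from the C(isopropyl)(+) atom = 12.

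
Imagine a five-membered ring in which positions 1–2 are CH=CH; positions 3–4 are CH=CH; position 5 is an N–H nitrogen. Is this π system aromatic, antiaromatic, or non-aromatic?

Aromatic

All ring atoms are sp² and supply a p orbital to the ring (each doubly-bonded ring atom is sp² with one p-orbital electron; the pyrrole-type nitrogen donates its lone pair from the p orbital); the conjugation is uninterrupted.
Tallying contributions gives 2 × 2 = 4 from the double-bond units + 2 from the NH atom = 6.
That gives a 4n+2 count (6, n = 1).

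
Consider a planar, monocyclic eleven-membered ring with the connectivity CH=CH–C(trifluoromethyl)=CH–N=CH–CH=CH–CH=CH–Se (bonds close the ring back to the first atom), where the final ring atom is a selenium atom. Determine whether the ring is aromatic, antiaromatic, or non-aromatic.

All ring atoms are sp² and supply a p orbital to the ring (the double-bond atoms are sp², each contributing one p electron; each sp² =N– keeps its lone pair in-plane and puts one electron into the π system; the selenium donates one lone pair from its p orbital); the conjugation is uninterrupted.
Tallying contributions gives 5 × 2 = 10 from the double-bond units + 2 from the Se atom = 12.
12 is a 4n count (n = 3), so the planar conjugated ring is antiaromatic.

Antiaromatic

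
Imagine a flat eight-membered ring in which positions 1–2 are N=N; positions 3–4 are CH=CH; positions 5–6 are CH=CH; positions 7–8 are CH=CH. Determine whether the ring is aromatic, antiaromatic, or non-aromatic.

Antiaromatic

Check conjugation: every atom in a ring double bond is sp² and brings one electron to the p orbital; the doubly-bonded nitrogens are pyridine-type — their lone pairs lie in the ring plane, leaving one electron in the p orbital — every position has a p orbital, so the cyclic π system is continuous.
Counting π electrons: 4 × 2 = 8 from the 4 double-bond units.
8 = 4(2); a planar, fully conjugated 4n system is antiaromatic.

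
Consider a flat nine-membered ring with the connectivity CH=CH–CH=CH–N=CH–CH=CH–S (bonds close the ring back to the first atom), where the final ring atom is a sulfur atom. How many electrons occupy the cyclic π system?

10

All ring atoms are sp² and supply a p orbital to the ring (the double-bond atoms are sp², each contributing one p electron; each sp² =N– keeps its lone pair in-plane and puts one electron into the π system; the sulfur donates one lone pair from its p orbital); the conjugation is uninterrupted.
Adding the contributions, 4 × 2 = 8 from the double-bond units + 2 from the S atom = 10.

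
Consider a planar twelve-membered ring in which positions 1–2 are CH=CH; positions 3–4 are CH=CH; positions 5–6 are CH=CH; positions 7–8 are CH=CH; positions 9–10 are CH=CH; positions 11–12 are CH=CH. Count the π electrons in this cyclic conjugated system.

12

The p orbitals form a continuous loop: every atom in a ring double bond is sp² and brings one electron to the p orbital. The ring is fully conjugated.
Counting π electrons: 6 × 2 = 12 from the 6 double-bond units.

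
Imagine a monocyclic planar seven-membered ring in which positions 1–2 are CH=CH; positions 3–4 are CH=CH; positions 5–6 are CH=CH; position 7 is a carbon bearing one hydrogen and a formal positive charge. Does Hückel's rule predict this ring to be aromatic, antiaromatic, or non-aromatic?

The p orbitals form a continuous loop: the double-bond atoms are sp², each contributing one p electron; the carbocation has an empty p orbital. The ring is fully conjugated.
π-electron count: 3 × 2 = 6 from the double-bond units + 0 from the CH(+) atom = 6.
That gives a 4n+2 count (6, n = 1).
(This ring is the tropylium cation.)

Aromatic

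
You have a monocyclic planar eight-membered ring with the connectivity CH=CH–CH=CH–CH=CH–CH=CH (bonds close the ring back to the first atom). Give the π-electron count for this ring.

Check conjugation: each doubly-bonded ring atom is sp² with one p-orbital electron — every position has a p orbital, so the cyclic π system is continuous.
Tallying contributions gives 4 × 2 = 8 from the 4 double-bond units.
This is cyclooctatetraene.

8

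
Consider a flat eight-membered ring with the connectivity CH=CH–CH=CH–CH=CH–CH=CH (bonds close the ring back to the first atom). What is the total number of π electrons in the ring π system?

All ring atoms are sp² and supply a p orbital to the ring (each doubly-bonded ring atom is sp² with one p-orbital electron); the conjugation is uninterrupted.
Counting π electrons: 4 × 2 = 8 from the 4 double-bond units.
(The species described is cyclooctatetraene.)

8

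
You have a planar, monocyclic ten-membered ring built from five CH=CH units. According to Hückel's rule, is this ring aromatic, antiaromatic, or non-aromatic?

Aromatic

Every ring atom contributes a p orbital perpendicular to the ring (every atom in a ring double bond is sp² and brings one electron to the p orbital), so the π system is cyclic and fully conjugated.
Adding the contributions, 5 × 2 = 10 from the 5 double-bond units.
Since 10 = 4·2 + 2, the ring meets the 4n+2 criterion.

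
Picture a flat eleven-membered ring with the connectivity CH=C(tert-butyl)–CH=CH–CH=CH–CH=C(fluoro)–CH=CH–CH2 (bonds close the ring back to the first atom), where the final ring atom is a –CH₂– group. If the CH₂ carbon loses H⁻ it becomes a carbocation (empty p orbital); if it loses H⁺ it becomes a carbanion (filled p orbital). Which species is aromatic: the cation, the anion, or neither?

The cation

Once that carbon is sp², every ring atom has a p orbital and both ions are fully conjugated.
Cation: 5 × 2 + 0 = 10 π electrons → 4(2)+2, aromatic.
Anion: 5 × 2 + 2 = 12 π electrons → 4(3), antiaromatic.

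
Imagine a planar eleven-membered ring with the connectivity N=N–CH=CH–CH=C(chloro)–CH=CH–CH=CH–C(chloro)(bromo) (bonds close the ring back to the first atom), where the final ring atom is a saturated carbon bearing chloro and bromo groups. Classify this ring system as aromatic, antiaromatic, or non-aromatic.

At the C(chloro)(bromo) position, that saturated carbon is sp³ and has no p orbital in the ring π system; the ring's p-orbital overlap is broken there.
Without a continuous loop of overlapping p orbitals the Hückel electron count never comes into play.

Non-aromatic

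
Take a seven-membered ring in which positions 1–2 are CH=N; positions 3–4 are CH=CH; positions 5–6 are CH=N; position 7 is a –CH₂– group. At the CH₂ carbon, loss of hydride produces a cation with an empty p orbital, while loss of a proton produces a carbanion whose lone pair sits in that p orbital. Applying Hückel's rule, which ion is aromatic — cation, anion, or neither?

The cation

Both ions have a continuous loop of p orbitals — each ring atom is sp².
Cation: 3 × 2 + 0 = 6 π electrons → 4(1)+2, aromatic.
Anion: 3 × 2 + 2 = 8 π electrons → 4(2), antiaromatic.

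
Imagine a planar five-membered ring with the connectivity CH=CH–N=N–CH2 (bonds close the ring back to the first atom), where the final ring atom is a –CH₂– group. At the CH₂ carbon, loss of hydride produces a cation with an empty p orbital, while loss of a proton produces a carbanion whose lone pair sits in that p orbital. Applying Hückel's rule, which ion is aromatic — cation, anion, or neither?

Once that carbon is sp², every ring atom has a p orbital and both ions are fully conjugated.
Cation: 2 × 2 + 0 = 4 π electrons → 4(1), antiaromatic.
Anion: 2 × 2 + 2 = 6 π electrons → 4(1)+2, aromatic.

The anion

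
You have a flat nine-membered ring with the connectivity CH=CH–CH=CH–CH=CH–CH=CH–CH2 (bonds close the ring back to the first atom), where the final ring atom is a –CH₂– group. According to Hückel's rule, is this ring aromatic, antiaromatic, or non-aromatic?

Because the tetrahedral CH₂ carbon is sp³ and has no p orbital in the ring π system at the CH2 position, the π system cannot extend all the way around the ring.
Broken conjugation rules out both aromaticity and antiaromaticity.

Non-aromatic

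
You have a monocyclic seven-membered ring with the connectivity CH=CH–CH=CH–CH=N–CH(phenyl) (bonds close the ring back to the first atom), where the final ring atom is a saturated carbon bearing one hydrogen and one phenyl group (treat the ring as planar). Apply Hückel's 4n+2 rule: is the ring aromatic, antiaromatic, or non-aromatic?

At the CH(phenyl) position, that saturated carbon is sp³ and has no p orbital in the ring π system; the ring's p-orbital overlap is broken there.
Hückel's rule only applies to fully conjugated rings, so this one is simply non-aromatic.

Non-aromatic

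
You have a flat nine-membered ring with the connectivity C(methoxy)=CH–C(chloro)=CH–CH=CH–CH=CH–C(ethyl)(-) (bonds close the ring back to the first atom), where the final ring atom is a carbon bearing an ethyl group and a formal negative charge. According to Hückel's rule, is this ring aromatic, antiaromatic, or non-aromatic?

The p orbitals form a continuous loop: the double-bond atoms are sp², each contributing one p electron; the carbanion's lone pair occupies the p orbital. The ring is fully conjugated.
π-electron count: 4 × 2 = 8 from the double-bond units + 2 from the C(ethyl)(-) atom = 10.
Since 10 = 4·2 + 2, the ring meets the 4n+2 criterion.

Aromatic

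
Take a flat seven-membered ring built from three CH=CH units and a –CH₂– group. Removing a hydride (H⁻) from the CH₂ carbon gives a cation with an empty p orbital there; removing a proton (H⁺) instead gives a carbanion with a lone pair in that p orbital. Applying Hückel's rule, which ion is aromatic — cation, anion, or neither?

Once that carbon is sp², every ring atom has a p orbital and both ions are fully conjugated.
Cation: 3 × 2 + 0 = 6 π electrons → 4(1)+2, aromatic.
Anion: 3 × 2 + 2 = 8 π electrons → 4(2), antiaromatic.

The cation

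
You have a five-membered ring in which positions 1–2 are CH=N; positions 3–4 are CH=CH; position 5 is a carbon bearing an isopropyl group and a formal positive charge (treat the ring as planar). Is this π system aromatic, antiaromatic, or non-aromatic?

Antiaromatic

The p orbitals form a continuous loop: the double-bond atoms are sp², each contributing one p electron; each sp² =N– keeps its lone pair in-plane and puts one electron into the π system; the carbocation has an empty p orbital. The ring is fully conjugated.
Adding the contributions, 2 × 2 = 4 from the double-bond units + 0 from the C(isopropyl)(+) atom = 4.
4 = 4(1); a planar, fully conjugated 4n system is antiaromatic.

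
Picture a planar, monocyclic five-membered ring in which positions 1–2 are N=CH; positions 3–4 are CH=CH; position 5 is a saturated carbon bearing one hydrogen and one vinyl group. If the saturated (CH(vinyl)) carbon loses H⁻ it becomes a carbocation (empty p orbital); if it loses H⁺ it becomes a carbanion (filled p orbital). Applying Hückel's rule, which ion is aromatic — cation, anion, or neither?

Both ions have a continuous loop of p orbitals — each ring atom is sp².
Cation: 2 × 2 + 0 = 4 π electrons → 4(1), antiaromatic.
Anion: 2 × 2 + 2 = 6 π electrons → 4(1)+2, aromatic.

The anion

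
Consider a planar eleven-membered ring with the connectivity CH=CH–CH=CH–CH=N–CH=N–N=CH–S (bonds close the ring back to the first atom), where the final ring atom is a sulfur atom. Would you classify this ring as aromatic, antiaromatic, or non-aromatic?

Antiaromatic

All ring atoms are sp² and supply a p orbital to the ring (every atom in a ring double bond is sp² and brings one electron to the p orbital; the doubly-bonded nitrogens are pyridine-type — their lone pairs lie in the ring plane, leaving one electron in the p orbital; the sulfur donates one lone pair from its p orbital); the conjugation is uninterrupted.
Tallying contributions gives 5 × 2 = 10 from the double-bond units + 2 from the S atom = 12.
A 4n π count (12, n = 3) in a planar conjugated ring means antiaromatic.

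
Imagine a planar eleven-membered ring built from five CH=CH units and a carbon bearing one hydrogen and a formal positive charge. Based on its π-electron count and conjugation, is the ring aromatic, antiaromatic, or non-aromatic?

All ring atoms are sp² and supply a p orbital to the ring (the double-bond atoms are sp², each contributing one p electron; the carbocation has an empty p orbital); the conjugation is uninterrupted.
Counting π electrons: 5 × 2 = 10 from the double-bond units + 0 from the CH(+) atom = 10.
With 10 π electrons (n = 2), the Hückel 4n+2 condition holds.

Aromatic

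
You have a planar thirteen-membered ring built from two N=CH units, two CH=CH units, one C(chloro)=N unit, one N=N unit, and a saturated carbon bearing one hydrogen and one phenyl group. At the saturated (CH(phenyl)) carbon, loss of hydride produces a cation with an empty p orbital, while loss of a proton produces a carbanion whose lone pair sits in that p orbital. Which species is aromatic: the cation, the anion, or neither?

In both ions every ring atom is sp² and contributes a p orbital, so both rings are fully conjugated.
Cation: 6 × 2 + 0 = 12 π electrons → 4(3), antiaromatic.
Anion: 6 × 2 + 2 = 14 π electrons → 4(3)+2, aromatic.

The anion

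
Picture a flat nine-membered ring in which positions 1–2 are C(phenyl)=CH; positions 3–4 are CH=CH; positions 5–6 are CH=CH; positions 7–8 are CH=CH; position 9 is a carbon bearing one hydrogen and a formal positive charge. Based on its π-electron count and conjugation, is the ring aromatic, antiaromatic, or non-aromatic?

The p orbitals form a continuous loop: the double-bond atoms are sp², each contributing one p electron; the carbocation has an empty p orbital. The ring is fully conjugated.
π-electron count: 4 × 2 = 8 from the double-bond units + 0 from the CH(+) atom = 8.
With 8 = 4·2 π electrons, Hückel's rule classifies the planar ring as antiaromatic.

Antiaromatic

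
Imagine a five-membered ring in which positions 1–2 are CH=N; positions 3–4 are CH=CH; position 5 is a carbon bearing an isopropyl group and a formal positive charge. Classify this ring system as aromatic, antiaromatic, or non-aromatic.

Antiaromatic

Every ring atom contributes a p orbital perpendicular to the ring (each doubly-bonded ring atom is sp² with one p-orbital electron; each =N– nitrogen is pyridine-type (lone pair in the sp² plane, one electron in the p orbital); the carbocation has an empty p orbital), so the π system is cyclic and fully conjugated.
Adding the contributions, 2 × 2 = 4 from the double-bond units + 0 from the C(isopropyl)(+) atom = 4.
4 is a 4n count (n = 1), so the planar conjugated ring is antiaromatic.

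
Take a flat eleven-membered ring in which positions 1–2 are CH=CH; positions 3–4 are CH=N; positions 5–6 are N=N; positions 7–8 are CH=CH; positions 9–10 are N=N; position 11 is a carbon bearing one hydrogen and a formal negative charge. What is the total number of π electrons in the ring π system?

All ring atoms are sp² and supply a p orbital to the ring (every atom in a ring double bond is sp² and brings one electron to the p orbital; each =N– nitrogen is pyridine-type (lone pair in the sp² plane, one electron in the p orbital); the carbanion's lone pair occupies the p orbital); the conjugation is uninterrupted.
π-electron count: 5 × 2 = 10 from the double-bond units + 2 from the CH(-) atom = 12.

12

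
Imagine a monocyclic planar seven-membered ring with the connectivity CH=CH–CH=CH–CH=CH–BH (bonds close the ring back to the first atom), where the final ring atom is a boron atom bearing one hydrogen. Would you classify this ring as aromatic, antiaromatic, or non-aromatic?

Check conjugation: the double-bond atoms are sp², each contributing one p electron; the boron has an empty p orbital — every position has a p orbital, so the cyclic π system is continuous.
Tallying contributions gives 3 × 2 = 6 from the double-bond units + 0 from the BH atom = 6.
Since 6 = 4·1 + 2, the ring meets the 4n+2 criterion.

Aromatic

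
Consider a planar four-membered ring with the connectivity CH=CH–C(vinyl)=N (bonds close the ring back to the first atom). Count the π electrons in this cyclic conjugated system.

4

Check conjugation: each doubly-bonded ring atom is sp² with one p-orbital electron; the doubly-bonded nitrogens are pyridine-type — their lone pairs lie in the ring plane, leaving one electron in the p orbital — every position has a p orbital, so the cyclic π system is continuous.
Tallying contributions gives 2 × 2 = 4 from the 2 double-bond units.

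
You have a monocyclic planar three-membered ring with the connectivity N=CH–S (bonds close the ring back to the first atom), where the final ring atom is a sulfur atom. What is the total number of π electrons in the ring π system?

Every ring atom contributes a p orbital perpendicular to the ring (every atom in a ring double bond is sp² and brings one electron to the p orbital; each sp² =N– keeps its lone pair in-plane and puts one electron into the π system; the sulfur donates one lone pair from its p orbital), so the π system is cyclic and fully conjugated.
Tallying contributions gives 1 × 2 = 2 from the double-bond unit + 2 from the S atom = 4.

4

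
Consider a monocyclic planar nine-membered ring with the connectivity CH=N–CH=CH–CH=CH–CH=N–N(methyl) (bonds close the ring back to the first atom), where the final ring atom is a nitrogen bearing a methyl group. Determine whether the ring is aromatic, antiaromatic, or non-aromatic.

Check conjugation: every atom in a ring double bond is sp² and brings one electron to the p orbital; each =N– nitrogen is pyridine-type (lone pair in the sp² plane, one electron in the p orbital); the pyrrole-type nitrogen donates its lone pair from the p orbital — every position has a p orbital, so the cyclic π system is continuous.
π-electron count: 4 × 2 = 8 from the double-bond units + 2 from the N(methyl) atom = 10.
That gives a 4n+2 count (10, n = 2).

Aromatic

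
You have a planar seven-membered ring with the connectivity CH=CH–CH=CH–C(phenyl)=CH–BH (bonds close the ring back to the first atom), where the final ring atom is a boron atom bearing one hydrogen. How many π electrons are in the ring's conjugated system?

The p orbitals form a continuous loop: every atom in a ring double bond is sp² and brings one electron to the p orbital; the boron has an empty p orbital. The ring is fully conjugated.
Counting π electrons: 3 × 2 = 6 from the double-bond units + 0 from the BH atom = 6.

6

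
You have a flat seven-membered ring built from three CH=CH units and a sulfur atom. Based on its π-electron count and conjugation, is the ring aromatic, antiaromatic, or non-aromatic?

Antiaromatic

Check conjugation: every atom in a ring double bond is sp² and brings one electron to the p orbital; the sulfur donates one lone pair from its p orbital — every position has a p orbital, so the cyclic π system is continuous.
Tallying contributions gives 3 × 2 = 6 from the double-bond units + 2 from the S atom = 8.
8 is a 4n count (n = 2), so the planar conjugated ring is antiaromatic.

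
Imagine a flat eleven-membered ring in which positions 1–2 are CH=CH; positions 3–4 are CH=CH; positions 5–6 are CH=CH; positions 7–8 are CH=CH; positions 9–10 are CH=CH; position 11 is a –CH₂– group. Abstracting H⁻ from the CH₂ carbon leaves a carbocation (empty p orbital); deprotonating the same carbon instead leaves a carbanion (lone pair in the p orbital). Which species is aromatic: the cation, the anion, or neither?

The cation

Both ions have a continuous loop of p orbitals — each ring atom is sp².
Cation: 5 × 2 + 0 = 10 π electrons → 4(2)+2, aromatic.
Anion: 5 × 2 + 2 = 12 π electrons → 4(3), antiaromatic.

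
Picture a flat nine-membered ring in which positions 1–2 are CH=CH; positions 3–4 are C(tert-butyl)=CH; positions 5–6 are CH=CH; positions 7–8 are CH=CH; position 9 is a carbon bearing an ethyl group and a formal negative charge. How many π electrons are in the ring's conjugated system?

10

Check conjugation: the double-bond atoms are sp², each contributing one p electron; the carbanion's lone pair occupies the p orbital — every position has a p orbital, so the cyclic π system is continuous.
π-electron count: 4 × 2 = 8 from the double-bond units + 2 from the C(ethyl)(-) atom = 10.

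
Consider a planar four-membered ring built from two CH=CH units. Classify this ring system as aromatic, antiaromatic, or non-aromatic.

The p orbitals form a continuous loop: each doubly-bonded ring atom is sp² with one p-orbital electron. The ring is fully conjugated.
Counting π electrons: 2 × 2 = 4 from the 2 double-bond units.
A 4n π count (4, n = 1) in a planar conjugated ring means antiaromatic.
(This ring is cyclobutadiene.)

Antiaromatic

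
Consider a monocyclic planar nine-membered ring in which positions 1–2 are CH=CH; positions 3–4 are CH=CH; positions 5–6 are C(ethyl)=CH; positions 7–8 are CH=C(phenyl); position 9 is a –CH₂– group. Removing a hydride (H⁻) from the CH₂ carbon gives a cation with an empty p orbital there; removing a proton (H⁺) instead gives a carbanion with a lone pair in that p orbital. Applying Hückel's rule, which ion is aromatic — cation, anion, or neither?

In either ion the ring is fully conjugated: every atom, including the new sp² carbon, supplies a p orbital.
Cation: 4 × 2 + 0 = 8 π electrons → 4(2), antiaromatic.
Anion: 4 × 2 + 2 = 10 π electrons → 4(2)+2, aromatic.

The anion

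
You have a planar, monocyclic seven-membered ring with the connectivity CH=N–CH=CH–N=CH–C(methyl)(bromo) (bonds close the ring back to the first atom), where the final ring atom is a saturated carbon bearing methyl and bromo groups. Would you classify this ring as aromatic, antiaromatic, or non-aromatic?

Because that saturated carbon is sp³ and has no p orbital in the ring π system at the C(methyl)(bromo) position, the π system cannot extend all the way around the ring.
Hückel's rule only applies to fully conjugated rings, so this one is simply non-aromatic.

Non-aromatic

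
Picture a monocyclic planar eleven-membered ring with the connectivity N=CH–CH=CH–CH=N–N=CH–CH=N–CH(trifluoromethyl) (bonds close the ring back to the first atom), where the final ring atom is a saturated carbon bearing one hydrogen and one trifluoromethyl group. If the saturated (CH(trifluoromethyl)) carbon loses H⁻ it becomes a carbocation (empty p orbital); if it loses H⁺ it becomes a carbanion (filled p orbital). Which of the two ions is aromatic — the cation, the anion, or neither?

The cation

Once that carbon is sp², every ring atom has a p orbital and both ions are fully conjugated.
Cation: 5 × 2 + 0 = 10 π electrons → 4(2)+2, aromatic.
Anion: 5 × 2 + 2 = 12 π electrons → 4(3), antiaromatic.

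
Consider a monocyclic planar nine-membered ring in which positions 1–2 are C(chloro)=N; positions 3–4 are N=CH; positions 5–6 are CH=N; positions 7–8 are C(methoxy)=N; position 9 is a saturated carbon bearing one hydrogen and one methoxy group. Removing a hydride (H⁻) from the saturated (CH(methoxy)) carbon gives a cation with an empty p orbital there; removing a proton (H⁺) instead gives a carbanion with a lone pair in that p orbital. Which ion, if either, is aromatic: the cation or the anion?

In both ions every ring atom is sp² and contributes a p orbital, so both rings are fully conjugated.
Cation: 4 × 2 + 0 = 8 π electrons → 4(2), antiaromatic.
Anion: 4 × 2 + 2 = 10 π electrons → 4(2)+2, aromatic.

The anion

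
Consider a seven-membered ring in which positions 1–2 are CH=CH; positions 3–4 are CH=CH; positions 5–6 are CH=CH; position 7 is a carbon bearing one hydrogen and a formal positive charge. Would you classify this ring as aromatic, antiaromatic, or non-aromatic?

Aromatic

All ring atoms are sp² and supply a p orbital to the ring (every atom in a ring double bond is sp² and brings one electron to the p orbital; the carbocation has an empty p orbital); the conjugation is uninterrupted.
Tallying contributions gives 3 × 2 = 6 from the double-bond units + 0 from the CH(+) atom = 6.
That gives a 4n+2 count (6, n = 1).
(The species described is the tropylium cation.)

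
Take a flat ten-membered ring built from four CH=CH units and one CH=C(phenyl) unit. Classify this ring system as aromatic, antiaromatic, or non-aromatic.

Aromatic

The p orbitals form a continuous loop: every atom in a ring double bond is sp² and brings one electron to the p orbital. The ring is fully conjugated.
Adding the contributions, 5 × 2 = 10 from the 5 double-bond units.
Since 10 = 4·2 + 2, the ring meets the 4n+2 criterion.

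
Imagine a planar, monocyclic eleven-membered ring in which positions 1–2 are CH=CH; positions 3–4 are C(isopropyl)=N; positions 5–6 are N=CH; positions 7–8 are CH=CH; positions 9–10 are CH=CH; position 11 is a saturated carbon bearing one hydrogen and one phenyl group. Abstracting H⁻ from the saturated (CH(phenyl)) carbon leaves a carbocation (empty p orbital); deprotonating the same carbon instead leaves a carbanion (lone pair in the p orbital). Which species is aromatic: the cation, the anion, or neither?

In both ions every ring atom is sp² and contributes a p orbital, so both rings are fully conjugated.
Cation: 5 × 2 + 0 = 10 π electrons → 4(2)+2, aromatic.
Anion: 5 × 2 + 2 = 12 π electrons → 4(3), antiaromatic.

The cation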